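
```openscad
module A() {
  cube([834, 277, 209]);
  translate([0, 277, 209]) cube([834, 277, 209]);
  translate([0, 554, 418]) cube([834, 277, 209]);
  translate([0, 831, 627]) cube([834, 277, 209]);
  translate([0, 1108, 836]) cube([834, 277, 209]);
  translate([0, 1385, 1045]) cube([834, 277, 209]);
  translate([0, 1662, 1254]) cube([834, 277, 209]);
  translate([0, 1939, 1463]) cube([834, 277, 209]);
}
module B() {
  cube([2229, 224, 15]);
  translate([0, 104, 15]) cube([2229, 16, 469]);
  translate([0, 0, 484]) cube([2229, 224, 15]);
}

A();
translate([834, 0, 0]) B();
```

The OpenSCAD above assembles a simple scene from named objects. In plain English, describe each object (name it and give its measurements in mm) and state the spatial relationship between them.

A is a run of 8 identical solid stair steps. Each tread is 834×277 mm and each step block is 209 mm high. Step 1 rests on the floor; step k is offset from step 1 by (k−1)×277 mm in y and (k−1)×209 mm in z.

B is an I-beam lying along x, 2229 mm long. Overall section height 499 mm. Two flanges 224 mm wide (y) and 15 mm thick, one on the floor and one at the top; a web 16 mm thick runs between them, centred on the flange width.

The I-beam is against the staircase's +x side, with their −y faces flush.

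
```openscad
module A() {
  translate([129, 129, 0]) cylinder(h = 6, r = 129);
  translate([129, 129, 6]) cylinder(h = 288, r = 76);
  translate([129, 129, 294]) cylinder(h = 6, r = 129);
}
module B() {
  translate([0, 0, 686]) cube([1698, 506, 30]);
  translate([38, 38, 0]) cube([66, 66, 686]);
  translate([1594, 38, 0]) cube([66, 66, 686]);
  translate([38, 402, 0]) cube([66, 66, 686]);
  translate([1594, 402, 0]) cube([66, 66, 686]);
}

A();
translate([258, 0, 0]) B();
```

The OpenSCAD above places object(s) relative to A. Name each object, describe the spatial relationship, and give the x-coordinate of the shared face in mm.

The spool's +x face and the table's −x face are both at x = 258 mm.

A is a spool. B is a table. The table is against the spool's +x side, with their −y faces flush. The x-coordinate of the shared face is 258 mm.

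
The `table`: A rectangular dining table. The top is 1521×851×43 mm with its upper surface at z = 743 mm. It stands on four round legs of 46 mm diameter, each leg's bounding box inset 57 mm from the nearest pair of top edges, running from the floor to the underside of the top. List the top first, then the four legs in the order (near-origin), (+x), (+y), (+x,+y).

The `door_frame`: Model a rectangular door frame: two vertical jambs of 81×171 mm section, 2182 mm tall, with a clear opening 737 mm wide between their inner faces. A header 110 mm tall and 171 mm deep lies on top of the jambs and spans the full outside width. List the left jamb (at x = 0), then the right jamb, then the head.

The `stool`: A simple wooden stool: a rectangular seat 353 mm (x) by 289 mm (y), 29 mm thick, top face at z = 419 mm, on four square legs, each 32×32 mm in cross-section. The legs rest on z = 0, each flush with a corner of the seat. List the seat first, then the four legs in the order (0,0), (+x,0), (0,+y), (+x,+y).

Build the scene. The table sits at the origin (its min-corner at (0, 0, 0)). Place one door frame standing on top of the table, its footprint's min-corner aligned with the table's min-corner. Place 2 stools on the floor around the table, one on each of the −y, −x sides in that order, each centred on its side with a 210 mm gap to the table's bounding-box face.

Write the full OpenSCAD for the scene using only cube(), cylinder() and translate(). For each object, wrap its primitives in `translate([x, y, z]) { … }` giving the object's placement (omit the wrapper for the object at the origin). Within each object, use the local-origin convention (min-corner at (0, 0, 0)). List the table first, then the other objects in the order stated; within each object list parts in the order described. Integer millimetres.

translate([0, 0, 700]) cube([1521, 851, 43]);
translate([80, 80, 0]) cylinder(h = 700, r = 23);
translate([1441, 80, 0]) cylinder(h = 700, r = 23);
translate([80, 771, 0]) cylinder(h = 700, r = 23);
translate([1441, 771, 0]) cylinder(h = 700, r = 23);
translate([0, 0, 743]) {
  cube([81, 171, 2182]);
  translate([818, 0, 0]) cube([81, 171, 2182]);
  translate([0, 0, 2182]) cube([899, 171, 110]);
}
translate([584, -499, 0]) {
  translate([0, 0, 390]) cube([353, 289, 29]);
  cube([32, 32, 390]);
  translate([321, 0, 0]) cube([32, 32, 390]);
  translate([0, 257, 0]) cube([32, 32, 390]);
  translate([321, 257, 0]) cube([32, 32, 390]);
}
translate([-563, 281, 0]) {
  translate([0, 0, 390]) cube([353, 289, 29]);
  cube([32, 32, 390]);
  translate([321, 0, 0]) cube([32, 32, 390]);
  translate([0, 257, 0]) cube([32, 32, 390]);
  translate([321, 257, 0]) cube([32, 32, 390]);
}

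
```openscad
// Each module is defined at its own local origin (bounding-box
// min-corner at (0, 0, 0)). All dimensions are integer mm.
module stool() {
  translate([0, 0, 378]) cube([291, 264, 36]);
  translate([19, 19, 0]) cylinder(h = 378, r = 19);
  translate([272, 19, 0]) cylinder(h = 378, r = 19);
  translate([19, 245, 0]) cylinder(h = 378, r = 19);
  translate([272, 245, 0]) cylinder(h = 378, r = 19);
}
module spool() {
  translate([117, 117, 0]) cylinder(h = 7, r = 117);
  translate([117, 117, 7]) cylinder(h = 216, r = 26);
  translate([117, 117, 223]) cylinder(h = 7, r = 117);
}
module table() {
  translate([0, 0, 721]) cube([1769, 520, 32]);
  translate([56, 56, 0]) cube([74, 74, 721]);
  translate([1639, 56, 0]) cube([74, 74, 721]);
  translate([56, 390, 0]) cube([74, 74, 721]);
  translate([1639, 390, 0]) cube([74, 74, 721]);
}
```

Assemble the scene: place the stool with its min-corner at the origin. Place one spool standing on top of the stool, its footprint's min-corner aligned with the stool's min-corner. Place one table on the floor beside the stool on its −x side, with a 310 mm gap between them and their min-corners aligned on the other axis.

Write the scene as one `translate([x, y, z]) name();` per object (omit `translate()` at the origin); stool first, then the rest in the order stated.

stool();
translate([0, 0, 414]) spool();
translate([-2079, 0, 0]) table();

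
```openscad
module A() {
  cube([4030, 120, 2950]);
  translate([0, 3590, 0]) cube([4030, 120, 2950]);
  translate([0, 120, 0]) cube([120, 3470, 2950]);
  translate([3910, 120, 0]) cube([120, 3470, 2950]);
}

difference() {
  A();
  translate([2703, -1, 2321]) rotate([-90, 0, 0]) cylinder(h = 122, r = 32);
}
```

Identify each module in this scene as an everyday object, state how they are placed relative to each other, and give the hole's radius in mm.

A is a house frame. The house frame has a circular hole through its front wall. The hole's radius is 32 mm.

The subtracted cylinder has r = 32 mm.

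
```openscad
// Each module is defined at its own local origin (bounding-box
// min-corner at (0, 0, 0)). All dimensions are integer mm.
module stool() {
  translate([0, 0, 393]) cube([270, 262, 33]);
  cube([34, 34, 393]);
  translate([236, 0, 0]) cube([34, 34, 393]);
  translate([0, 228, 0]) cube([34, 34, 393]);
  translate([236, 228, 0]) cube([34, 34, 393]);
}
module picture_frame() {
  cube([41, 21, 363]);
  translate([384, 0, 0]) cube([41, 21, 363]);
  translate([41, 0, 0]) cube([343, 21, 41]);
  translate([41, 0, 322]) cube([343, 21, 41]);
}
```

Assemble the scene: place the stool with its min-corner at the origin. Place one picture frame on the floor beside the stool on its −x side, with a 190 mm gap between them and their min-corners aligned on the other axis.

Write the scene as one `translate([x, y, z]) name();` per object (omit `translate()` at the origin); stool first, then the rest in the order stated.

stool();
translate([-615, 0, 0]) picture_frame();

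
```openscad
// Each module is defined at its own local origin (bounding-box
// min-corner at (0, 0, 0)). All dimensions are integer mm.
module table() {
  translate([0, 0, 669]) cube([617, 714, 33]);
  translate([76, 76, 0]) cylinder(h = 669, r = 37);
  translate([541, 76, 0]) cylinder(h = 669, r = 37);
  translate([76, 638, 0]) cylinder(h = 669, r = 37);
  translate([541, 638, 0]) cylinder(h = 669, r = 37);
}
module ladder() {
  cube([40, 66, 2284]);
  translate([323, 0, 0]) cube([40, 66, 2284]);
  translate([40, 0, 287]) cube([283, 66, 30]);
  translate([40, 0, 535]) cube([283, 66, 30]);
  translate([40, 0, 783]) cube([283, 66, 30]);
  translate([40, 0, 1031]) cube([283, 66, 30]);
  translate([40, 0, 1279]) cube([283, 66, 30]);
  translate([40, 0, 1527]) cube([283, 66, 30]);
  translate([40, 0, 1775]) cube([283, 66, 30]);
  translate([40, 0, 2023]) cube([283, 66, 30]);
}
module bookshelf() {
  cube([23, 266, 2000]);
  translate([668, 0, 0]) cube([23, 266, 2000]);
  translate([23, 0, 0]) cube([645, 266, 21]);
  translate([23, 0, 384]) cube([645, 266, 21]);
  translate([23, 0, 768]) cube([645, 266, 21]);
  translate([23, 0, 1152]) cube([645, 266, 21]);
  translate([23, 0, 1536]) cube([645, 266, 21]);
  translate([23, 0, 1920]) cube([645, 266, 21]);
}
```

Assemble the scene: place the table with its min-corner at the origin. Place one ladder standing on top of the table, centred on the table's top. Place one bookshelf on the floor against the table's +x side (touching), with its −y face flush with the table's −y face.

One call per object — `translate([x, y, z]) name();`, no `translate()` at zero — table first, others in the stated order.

table();
translate([127, 324, 702]) ladder();
translate([617, 0, 0]) bookshelf();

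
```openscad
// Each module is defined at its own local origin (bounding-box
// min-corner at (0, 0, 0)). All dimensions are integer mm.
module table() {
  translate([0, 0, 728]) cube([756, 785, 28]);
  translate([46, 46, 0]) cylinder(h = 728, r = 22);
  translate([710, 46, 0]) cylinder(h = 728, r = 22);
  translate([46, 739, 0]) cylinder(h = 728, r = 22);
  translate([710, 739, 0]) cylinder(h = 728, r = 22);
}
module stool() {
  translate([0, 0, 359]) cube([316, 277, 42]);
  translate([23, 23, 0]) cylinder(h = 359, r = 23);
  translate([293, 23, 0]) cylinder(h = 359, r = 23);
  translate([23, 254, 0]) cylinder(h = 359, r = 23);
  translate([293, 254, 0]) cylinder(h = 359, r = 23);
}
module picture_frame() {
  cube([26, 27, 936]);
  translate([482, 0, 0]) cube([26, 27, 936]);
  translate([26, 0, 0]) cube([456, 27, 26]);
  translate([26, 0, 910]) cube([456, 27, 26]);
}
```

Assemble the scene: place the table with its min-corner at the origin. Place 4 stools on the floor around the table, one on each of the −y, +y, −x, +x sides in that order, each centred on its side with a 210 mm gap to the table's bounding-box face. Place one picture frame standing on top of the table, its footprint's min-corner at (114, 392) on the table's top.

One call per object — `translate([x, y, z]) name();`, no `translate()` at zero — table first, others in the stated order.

table();
translate([220, -487, 0]) stool();
translate([220, 995, 0]) stool();
translate([-526, 254, 0]) stool();
translate([966, 254, 0]) stool();
translate([114, 392, 756]) picture_frame();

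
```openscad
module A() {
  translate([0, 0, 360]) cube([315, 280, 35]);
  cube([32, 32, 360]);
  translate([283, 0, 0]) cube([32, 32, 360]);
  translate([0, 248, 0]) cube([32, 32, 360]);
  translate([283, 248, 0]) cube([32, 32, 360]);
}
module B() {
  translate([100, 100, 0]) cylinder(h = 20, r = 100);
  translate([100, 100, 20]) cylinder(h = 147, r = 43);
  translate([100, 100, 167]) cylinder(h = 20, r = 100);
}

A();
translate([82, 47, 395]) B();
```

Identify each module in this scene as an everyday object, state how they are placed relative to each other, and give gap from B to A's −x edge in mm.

A is a stool. B is a spool. The spool is on top of the stool. The gap from the spool to the stool's −x edge is 82 mm.

The spool's min-x is at 82; the stool's min-x is 0; gap = 82 mm.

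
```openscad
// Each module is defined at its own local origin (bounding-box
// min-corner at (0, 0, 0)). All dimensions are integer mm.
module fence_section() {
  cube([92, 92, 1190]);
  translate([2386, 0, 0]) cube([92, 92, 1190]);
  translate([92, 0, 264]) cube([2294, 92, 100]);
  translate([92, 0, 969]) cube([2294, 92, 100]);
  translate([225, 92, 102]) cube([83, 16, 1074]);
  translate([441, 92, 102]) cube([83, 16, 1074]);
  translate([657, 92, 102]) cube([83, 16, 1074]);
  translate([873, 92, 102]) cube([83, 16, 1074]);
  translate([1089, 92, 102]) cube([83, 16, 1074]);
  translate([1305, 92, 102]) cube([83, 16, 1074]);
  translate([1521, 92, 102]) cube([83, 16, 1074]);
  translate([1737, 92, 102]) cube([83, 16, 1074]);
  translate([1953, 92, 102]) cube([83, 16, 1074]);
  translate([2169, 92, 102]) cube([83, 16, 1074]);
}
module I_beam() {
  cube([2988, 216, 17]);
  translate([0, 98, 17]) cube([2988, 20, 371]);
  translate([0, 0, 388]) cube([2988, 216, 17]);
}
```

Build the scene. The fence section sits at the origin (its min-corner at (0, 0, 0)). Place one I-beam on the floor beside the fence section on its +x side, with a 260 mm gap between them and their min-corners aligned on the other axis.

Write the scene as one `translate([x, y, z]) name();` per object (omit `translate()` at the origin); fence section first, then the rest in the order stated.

fence_section();
translate([2738, 0, 0]) I_beam();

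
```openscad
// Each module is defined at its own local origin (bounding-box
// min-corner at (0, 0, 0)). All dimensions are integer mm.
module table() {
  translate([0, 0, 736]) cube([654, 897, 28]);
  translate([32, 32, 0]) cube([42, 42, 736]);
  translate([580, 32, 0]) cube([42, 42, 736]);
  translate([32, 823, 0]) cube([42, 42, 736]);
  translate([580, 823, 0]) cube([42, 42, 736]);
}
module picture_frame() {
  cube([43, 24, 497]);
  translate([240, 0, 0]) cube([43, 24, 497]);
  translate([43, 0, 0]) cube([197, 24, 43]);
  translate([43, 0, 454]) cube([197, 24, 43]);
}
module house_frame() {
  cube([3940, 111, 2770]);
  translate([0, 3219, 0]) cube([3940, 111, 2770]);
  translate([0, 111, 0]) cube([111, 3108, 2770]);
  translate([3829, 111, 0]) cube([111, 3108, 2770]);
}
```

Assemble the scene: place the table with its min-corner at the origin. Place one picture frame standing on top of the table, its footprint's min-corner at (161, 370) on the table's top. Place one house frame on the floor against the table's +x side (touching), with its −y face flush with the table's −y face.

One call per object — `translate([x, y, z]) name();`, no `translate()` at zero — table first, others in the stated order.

table();
translate([161, 370, 764]) picture_frame();
translate([654, 0, 0]) house_frame();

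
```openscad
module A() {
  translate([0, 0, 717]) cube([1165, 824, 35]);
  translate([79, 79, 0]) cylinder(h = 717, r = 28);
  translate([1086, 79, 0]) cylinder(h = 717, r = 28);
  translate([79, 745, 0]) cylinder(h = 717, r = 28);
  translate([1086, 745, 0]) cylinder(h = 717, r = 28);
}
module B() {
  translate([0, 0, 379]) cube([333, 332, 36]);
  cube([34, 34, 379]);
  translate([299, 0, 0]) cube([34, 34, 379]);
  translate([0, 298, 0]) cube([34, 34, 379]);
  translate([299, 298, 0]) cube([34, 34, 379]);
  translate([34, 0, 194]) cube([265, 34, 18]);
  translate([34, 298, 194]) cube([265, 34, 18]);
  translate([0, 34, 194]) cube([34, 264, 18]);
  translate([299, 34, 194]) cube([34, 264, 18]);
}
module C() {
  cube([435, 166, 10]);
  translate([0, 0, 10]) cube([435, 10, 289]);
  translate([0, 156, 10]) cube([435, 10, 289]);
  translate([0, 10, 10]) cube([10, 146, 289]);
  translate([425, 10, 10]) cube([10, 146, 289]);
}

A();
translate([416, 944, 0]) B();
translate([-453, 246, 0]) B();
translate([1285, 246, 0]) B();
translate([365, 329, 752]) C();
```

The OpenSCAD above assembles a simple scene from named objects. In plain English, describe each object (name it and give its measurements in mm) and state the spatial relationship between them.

A is a table with a 1165×824 mm rectangular top, 35 mm thick, top surface at z = 752 mm, supported by four round legs of 56 mm diameter, each leg's bounding box inset 51 mm from the nearest pair of top edges, running from the floor.

B is a four-legged stool. The seat is 333×332 mm, 36 mm thick, top at z = 415 mm. It stands on four square legs, each 34×34 mm in cross-section, from z = 0 to the seat underside, each flush with a corner of the seat. Four stretchers, 34 mm wide and 18 mm tall, connect adjacent legs with their undersides at z = 194 mm, each running between the inner faces of the legs it joins and aligned with the legs' outer faces on the other axis.

C is an open storage box with external size 435×166×299 mm and wall thickness 10 mm (the base is also 10 mm thick). The base covers the whole footprint; the four walls stand on the base, with the y-facing walls full-width and the x-facing walls fitting between their inner faces.

Three stools sit around the table at the +y, −x, +x sides. The open box is on top of the table, centred.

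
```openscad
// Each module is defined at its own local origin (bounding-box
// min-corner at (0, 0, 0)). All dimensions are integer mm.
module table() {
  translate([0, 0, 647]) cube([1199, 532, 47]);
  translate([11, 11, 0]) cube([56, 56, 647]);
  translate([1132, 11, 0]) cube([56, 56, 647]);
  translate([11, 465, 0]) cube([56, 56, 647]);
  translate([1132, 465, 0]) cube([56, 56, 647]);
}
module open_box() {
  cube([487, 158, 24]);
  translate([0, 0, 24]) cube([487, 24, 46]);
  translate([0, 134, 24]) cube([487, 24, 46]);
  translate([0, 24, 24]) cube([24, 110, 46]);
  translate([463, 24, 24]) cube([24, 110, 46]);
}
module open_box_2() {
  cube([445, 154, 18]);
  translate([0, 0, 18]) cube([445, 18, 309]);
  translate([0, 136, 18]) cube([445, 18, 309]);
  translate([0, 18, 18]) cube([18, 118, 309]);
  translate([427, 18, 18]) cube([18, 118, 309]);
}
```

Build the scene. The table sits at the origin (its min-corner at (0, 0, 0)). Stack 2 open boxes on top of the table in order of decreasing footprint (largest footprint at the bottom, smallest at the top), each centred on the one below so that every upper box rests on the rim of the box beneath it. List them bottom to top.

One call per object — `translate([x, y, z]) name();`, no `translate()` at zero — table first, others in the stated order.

table();
translate([356, 187, 694]) open_box();
translate([377, 189, 764]) open_box_2();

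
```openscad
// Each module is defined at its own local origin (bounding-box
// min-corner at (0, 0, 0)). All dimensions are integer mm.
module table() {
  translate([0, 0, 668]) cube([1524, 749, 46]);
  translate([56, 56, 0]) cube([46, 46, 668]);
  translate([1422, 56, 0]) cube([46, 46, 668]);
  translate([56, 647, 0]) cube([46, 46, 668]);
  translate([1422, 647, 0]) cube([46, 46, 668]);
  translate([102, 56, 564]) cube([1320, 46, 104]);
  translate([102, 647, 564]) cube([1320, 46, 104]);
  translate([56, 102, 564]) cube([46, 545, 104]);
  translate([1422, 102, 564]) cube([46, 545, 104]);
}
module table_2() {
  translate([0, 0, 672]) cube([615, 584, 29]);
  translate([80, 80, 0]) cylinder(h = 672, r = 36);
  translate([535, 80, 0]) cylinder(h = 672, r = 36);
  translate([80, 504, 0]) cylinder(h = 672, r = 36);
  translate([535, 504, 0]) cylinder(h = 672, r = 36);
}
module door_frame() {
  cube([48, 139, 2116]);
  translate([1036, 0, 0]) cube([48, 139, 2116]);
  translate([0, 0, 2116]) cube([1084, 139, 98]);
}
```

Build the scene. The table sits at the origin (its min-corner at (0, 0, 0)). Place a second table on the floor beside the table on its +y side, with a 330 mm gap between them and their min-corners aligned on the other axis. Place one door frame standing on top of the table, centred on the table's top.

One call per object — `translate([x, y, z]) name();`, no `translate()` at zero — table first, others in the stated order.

table();
translate([0, 1079, 0]) table_2();
translate([220, 305, 714]) door_frame();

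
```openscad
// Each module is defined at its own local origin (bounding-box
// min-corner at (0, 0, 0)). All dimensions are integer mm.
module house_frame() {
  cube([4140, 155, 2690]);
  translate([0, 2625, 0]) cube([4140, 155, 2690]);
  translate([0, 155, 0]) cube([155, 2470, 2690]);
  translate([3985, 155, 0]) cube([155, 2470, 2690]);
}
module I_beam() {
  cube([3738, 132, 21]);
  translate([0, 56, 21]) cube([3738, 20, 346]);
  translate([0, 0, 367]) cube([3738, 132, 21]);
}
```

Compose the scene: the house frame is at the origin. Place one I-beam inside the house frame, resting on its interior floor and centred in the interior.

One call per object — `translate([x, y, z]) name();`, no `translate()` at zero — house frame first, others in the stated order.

house_frame();
translate([201, 1324, 0]) I_beam();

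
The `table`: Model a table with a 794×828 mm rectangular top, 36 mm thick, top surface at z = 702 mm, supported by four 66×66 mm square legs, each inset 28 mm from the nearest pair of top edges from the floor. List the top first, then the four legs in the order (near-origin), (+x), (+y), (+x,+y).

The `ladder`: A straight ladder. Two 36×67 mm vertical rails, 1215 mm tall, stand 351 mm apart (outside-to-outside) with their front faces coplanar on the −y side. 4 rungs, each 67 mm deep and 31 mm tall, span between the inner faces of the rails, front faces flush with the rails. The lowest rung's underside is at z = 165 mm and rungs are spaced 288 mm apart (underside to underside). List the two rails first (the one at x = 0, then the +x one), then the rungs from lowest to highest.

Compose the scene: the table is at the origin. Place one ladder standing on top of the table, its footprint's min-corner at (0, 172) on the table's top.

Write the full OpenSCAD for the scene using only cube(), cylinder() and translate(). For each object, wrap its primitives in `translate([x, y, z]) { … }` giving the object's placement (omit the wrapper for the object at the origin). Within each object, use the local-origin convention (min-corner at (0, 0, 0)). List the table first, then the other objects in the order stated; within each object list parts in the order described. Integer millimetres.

translate([0, 0, 666]) cube([794, 828, 36]);
translate([28, 28, 0]) cube([66, 66, 666]);
translate([700, 28, 0]) cube([66, 66, 666]);
translate([28, 734, 0]) cube([66, 66, 666]);
translate([700, 734, 0]) cube([66, 66, 666]);
translate([0, 172, 702]) {
  cube([36, 67, 1215]);
  translate([315, 0, 0]) cube([36, 67, 1215]);
  translate([36, 0, 165]) cube([279, 67, 31]);
  translate([36, 0, 453]) cube([279, 67, 31]);
  translate([36, 0, 741]) cube([279, 67, 31]);
  translate([36, 0, 1029]) cube([279, 67, 31]);
}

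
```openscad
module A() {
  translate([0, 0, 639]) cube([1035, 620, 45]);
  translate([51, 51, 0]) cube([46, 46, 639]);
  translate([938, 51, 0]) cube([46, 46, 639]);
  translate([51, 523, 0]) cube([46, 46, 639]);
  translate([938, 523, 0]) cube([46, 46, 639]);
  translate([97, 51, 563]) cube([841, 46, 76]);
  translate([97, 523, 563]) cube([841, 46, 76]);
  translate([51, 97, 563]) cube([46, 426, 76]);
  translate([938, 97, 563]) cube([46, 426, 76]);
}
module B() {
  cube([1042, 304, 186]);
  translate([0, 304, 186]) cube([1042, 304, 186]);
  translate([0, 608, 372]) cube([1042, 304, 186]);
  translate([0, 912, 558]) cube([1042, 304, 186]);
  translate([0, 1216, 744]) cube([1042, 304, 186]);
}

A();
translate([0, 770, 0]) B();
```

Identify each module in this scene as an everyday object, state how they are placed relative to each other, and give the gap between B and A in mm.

The staircase's nearest face is 150 mm from the table's +y face.

A is a table. B is a staircase. The staircase is on the floor beside the table on its +y side. The gap between the staircase and the table is 150 mm.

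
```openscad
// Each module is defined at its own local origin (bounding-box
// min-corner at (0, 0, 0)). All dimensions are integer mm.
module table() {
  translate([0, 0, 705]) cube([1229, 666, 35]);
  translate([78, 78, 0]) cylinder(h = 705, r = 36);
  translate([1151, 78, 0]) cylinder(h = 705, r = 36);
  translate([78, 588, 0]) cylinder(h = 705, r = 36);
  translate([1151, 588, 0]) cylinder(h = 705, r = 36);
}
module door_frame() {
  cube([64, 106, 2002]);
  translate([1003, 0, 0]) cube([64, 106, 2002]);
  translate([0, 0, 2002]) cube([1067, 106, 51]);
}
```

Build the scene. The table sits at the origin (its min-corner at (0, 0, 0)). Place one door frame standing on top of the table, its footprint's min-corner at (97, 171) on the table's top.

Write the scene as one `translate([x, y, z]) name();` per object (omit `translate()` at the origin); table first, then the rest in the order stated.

table();
translate([97, 171, 740]) door_frame();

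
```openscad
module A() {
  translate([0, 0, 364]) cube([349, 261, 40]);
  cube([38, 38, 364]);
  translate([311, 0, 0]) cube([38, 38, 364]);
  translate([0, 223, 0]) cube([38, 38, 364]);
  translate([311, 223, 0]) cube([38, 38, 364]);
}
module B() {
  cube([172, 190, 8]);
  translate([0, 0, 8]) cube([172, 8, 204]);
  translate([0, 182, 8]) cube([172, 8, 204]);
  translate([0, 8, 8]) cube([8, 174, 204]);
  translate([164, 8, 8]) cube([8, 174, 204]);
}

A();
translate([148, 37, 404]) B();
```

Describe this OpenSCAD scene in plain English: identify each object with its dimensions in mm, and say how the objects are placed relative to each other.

A is a four-legged stool. The seat is 349×261 mm, 40 mm thick, top at z = 404 mm. It stands on four square legs, each 38×38 mm in cross-section, from z = 0 to the seat underside, each flush with a corner of the seat.

B is an open storage box with external size 172×190×212 mm and wall thickness 8 mm (the base is also 8 mm thick). The base covers the whole footprint; the four walls stand on the base, with the y-facing walls full-width and the x-facing walls fitting between their inner faces.

The open box is on top of the stool.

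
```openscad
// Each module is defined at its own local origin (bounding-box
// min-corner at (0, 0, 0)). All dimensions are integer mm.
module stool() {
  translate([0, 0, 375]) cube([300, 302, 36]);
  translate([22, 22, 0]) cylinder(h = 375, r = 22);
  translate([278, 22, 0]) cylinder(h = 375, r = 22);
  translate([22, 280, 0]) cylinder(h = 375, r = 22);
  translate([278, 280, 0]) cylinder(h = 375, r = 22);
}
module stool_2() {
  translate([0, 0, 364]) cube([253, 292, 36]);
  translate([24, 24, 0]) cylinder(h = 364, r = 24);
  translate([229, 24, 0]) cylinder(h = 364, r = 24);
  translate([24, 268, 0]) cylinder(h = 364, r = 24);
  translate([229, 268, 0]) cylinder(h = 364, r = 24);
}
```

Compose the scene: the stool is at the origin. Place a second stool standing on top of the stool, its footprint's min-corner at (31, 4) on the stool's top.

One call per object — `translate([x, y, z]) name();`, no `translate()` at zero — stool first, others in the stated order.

stool();
translate([31, 4, 411]) stool_2();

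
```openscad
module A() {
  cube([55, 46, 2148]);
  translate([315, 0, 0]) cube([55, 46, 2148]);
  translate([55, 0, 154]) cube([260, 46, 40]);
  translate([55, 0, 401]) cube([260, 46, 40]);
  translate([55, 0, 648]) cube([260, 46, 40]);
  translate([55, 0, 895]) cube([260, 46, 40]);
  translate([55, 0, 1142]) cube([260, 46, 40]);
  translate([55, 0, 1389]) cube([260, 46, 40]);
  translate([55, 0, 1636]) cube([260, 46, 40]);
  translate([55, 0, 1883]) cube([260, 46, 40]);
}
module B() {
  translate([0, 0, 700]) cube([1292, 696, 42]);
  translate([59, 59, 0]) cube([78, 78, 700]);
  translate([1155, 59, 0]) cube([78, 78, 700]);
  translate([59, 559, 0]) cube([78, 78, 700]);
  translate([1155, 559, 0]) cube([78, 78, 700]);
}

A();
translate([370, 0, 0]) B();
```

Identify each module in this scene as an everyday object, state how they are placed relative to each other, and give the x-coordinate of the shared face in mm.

The ladder's +x face and the table's −x face are both at x = 370 mm.

A is a ladder. B is a table. The table is against the ladder's +x side, with their −y faces flush. The x-coordinate of the shared face is 370 mm.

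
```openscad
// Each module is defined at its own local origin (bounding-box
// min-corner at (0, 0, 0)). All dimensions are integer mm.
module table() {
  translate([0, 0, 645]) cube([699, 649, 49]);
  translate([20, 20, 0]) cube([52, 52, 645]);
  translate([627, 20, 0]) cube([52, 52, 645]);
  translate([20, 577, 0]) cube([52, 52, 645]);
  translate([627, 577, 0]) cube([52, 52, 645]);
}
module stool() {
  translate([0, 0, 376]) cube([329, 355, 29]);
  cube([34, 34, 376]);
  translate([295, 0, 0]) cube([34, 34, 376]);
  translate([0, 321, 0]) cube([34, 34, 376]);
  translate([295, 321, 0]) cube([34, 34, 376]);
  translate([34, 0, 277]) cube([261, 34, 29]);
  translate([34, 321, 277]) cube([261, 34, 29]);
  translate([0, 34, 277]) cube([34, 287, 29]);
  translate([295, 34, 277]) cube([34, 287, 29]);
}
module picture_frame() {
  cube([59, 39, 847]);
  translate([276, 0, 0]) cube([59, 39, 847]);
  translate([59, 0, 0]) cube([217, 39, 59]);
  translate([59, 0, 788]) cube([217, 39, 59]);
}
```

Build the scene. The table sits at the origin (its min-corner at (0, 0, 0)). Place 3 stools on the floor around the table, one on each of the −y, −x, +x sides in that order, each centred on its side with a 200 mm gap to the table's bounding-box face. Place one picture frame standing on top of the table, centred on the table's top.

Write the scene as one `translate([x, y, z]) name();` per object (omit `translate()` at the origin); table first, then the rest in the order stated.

table();
translate([185, -555, 0]) stool();
translate([-529, 147, 0]) stool();
translate([899, 147, 0]) stool();
translate([182, 305, 694]) picture_frame();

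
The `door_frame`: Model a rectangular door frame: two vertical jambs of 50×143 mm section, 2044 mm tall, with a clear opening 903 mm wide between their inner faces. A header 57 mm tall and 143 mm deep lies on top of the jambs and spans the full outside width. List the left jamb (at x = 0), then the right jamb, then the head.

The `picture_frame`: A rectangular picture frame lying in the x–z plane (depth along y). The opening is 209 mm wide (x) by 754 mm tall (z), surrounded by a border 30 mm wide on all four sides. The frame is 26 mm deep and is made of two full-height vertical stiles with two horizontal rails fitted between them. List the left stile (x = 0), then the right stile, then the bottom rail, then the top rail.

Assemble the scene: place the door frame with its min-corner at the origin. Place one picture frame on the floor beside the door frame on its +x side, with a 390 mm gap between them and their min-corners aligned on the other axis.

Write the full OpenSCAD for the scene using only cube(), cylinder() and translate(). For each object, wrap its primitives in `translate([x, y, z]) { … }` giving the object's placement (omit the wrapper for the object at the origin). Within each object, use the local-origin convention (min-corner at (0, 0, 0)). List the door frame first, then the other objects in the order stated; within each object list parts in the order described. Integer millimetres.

cube([50, 143, 2044]);
translate([953, 0, 0]) cube([50, 143, 2044]);
translate([0, 0, 2044]) cube([1003, 143, 57]);
translate([1393, 0, 0]) {
  cube([30, 26, 814]);
  translate([239, 0, 0]) cube([30, 26, 814]);
  translate([30, 0, 0]) cube([209, 26, 30]);
  translate([30, 0, 784]) cube([209, 26, 30]);
}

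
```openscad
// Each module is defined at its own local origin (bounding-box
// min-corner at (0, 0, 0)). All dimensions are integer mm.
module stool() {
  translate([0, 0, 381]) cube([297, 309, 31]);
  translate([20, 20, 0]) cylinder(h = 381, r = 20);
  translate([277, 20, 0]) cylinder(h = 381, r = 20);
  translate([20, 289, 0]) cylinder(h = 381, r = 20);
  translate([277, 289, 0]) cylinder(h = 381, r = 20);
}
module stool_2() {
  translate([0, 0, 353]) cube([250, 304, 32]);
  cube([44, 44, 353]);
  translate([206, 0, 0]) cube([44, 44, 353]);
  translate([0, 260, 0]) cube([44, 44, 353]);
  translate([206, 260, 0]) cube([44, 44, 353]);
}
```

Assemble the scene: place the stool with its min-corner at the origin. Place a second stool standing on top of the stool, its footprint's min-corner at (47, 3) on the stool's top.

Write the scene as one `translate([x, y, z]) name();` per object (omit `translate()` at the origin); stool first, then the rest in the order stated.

stool();
translate([47, 3, 412]) stool_2();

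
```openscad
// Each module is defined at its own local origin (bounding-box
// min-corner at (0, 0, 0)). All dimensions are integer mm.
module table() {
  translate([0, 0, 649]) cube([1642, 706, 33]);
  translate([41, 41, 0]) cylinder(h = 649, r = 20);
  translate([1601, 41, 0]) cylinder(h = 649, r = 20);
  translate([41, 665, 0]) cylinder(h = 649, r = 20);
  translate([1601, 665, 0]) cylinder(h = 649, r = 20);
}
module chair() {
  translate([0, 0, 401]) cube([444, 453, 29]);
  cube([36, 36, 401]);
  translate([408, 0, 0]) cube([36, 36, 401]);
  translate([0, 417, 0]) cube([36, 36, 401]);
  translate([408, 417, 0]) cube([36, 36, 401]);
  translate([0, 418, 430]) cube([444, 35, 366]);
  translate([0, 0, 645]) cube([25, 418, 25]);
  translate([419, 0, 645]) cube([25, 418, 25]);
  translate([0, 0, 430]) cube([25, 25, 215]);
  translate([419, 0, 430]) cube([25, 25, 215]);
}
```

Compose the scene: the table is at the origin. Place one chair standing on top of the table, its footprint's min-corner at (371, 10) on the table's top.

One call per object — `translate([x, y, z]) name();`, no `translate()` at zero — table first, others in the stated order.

table();
translate([371, 10, 682]) chair();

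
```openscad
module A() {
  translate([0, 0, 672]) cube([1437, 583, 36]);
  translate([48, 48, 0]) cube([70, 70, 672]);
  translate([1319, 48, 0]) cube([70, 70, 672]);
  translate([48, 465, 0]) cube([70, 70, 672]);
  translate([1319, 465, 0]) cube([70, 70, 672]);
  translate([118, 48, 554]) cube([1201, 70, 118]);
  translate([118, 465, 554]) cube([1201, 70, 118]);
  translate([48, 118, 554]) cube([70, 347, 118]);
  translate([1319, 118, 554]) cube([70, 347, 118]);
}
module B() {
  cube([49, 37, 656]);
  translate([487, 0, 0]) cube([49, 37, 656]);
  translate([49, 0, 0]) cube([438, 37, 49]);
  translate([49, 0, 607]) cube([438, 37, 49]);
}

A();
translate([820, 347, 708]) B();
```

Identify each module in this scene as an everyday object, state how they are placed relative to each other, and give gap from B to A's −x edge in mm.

A is a table. B is a picture frame. The picture frame is on top of the table. The gap from the picture frame to the table's −x edge is 820 mm.

The picture frame's min-x is at 820; the table's min-x is 0; gap = 820 mm.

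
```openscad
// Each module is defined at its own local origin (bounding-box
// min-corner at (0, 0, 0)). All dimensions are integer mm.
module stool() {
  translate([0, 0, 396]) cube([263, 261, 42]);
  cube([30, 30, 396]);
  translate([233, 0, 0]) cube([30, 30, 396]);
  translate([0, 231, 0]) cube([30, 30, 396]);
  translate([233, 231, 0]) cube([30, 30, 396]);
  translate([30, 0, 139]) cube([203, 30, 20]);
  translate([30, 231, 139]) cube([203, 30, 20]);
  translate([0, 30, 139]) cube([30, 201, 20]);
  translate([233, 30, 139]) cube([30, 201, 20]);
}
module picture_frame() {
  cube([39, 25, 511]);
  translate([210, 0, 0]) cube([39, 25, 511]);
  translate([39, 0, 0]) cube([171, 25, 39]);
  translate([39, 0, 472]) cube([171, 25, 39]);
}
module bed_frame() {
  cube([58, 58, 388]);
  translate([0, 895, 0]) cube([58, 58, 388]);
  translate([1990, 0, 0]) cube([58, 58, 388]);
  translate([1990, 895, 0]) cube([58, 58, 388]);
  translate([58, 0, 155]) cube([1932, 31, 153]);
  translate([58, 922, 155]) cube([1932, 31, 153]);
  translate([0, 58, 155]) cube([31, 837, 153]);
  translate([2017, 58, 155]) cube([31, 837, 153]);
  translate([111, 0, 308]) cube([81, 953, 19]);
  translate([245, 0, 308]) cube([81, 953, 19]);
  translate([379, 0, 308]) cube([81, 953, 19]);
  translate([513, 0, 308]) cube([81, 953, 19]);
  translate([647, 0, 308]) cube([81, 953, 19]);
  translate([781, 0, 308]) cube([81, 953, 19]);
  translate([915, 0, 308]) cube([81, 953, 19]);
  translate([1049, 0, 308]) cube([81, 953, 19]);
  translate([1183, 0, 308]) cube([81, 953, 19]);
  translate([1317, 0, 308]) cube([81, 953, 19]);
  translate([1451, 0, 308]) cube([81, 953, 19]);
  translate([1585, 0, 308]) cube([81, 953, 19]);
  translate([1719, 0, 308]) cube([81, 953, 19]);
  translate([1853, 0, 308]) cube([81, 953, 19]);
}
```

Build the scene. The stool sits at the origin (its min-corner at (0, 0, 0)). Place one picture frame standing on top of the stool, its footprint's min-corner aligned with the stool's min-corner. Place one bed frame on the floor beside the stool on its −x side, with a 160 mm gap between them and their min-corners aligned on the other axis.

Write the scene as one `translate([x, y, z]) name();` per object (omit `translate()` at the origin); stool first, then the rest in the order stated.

stool();
translate([0, 0, 438]) picture_frame();
translate([-2208, 0, 0]) bed_frame();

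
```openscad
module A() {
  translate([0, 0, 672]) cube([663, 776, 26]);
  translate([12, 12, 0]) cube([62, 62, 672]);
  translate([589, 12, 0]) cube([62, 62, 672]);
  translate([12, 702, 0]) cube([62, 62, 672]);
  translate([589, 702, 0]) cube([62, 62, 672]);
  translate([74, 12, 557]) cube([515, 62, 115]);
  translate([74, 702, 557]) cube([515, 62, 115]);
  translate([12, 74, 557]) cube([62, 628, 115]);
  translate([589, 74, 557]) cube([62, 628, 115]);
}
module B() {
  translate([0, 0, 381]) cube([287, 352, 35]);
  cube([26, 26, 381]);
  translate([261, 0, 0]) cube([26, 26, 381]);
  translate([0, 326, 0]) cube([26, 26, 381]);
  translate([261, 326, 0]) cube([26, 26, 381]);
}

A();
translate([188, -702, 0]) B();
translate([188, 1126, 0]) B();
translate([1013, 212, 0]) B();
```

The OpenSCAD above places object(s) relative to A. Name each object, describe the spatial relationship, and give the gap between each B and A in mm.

A is a table. B is a stool. Three stools sit around the table at the −y, +y, +x sides. The gap between each stool and the table is 350 mm.

Each stool's nearest face is 350 mm from the table's bounding box.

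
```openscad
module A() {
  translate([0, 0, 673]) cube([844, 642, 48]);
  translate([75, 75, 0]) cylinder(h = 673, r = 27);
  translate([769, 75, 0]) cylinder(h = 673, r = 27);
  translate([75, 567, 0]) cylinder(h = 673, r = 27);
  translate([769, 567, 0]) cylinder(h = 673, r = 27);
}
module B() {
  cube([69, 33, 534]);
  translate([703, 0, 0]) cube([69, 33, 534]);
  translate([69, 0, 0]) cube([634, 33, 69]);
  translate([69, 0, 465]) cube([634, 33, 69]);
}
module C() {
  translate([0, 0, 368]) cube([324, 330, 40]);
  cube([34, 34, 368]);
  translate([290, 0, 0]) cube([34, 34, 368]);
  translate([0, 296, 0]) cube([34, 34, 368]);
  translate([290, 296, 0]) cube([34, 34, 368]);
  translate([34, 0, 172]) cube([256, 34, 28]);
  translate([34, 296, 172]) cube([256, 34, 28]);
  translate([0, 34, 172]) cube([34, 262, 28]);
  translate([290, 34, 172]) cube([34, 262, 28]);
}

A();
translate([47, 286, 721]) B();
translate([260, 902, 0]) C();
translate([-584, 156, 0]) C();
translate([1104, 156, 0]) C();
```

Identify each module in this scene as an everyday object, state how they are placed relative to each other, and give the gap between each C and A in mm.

A is a table. B is a picture frame. C is a stool. The picture frame is on top of the table. Three stools sit around the table at the +y, −x, +x sides. The gap between each stool and the table is 260 mm.

Each stool's nearest face is 260 mm from the table's bounding box.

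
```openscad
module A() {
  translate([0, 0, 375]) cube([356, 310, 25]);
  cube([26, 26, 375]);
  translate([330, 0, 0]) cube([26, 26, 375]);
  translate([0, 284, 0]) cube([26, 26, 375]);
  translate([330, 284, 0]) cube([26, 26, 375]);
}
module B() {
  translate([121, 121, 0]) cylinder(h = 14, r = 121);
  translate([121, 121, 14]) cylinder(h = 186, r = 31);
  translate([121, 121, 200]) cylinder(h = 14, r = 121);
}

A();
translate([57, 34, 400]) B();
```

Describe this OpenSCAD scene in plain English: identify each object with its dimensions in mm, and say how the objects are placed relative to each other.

A is a four-legged stool. The seat is 356×310 mm, 25 mm thick, top at z = 400 mm. It stands on four square legs, each 26×26 mm in cross-section, from z = 0 to the seat underside, each flush with a corner of the seat.

B is a spool: two coaxial disc flanges of radius 121 mm and thickness 14 mm, joined by a core cylinder of radius 31 mm and height 186 mm. The lower flange rests on z = 0 and the three cylinders share a vertical axis.

The spool is on top of the stool, centred.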